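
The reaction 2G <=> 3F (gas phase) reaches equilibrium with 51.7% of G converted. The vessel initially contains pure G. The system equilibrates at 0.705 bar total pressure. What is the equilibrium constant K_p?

Take 1 mol G as basis and let X be its fractional conversion, so ξ = 0.5X.
Species balance: n_G = 1 − X; n_F = 1.5X.
Total moles n_T = 1 + 0.5X.
At X = 0.517: n_G = 0.483, n_F = 0.776, n_T = 1.26.
p_i = (n_i/n_T)·P. K_p = p_F^3 / (p_G^2) = 1.12 bar.

K_p = 1.12 bar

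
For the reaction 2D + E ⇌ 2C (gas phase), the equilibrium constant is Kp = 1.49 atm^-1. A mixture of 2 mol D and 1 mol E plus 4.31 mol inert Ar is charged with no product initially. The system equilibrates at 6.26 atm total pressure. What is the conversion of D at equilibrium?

X = 0.461

Take 2 mol D as basis and let X be its fractional conversion, so ξ = X.
Mole table: n_D = 2 − 2X; n_E = 1 − X; n_C = 2X; n_I = 4.31 (inert).
Total moles n_T = 7.31 − X.
With p_i = (n_i/n_T)P, Kp = p_C^2 / (p_D^2 p_E).
Equating to 1.49 atm^-1 and solving on 0 < X < 1: X = 0.461.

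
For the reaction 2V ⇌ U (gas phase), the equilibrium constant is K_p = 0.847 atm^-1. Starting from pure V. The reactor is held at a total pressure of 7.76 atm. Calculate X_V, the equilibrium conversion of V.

X = 0.809

Let X = conversion of V (basis 1 mol V); extent of reaction ξ = 0.5X.
Mole table: n_V = 1 − X; n_U = 0.5X.
n_T = Σnᵢ = 1 − 0.5X.
y_i = n_i/n_T, p_i = y_i·P. K_p = p_U / (p_V^2).
Equating to 0.847 atm^-1 and solving on 0 < X < 1: X = 0.809.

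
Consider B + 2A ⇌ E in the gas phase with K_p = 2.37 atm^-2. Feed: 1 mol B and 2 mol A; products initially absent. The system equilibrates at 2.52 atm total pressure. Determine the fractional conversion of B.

Basis: 1 mol B initially; let X = conversion of B. Extent ξ = X.
Species balance: n_B = 1 − X; n_A = 2 − 2X; n_E = X.
Total moles n_T = 3 − 2X.
y_i = n_i/n_T, p_i = y_i·P. K_p = p_E / (p_B p_A^2).
Equating to 2.37 atm^-2 and solving on 0 < X < 1: X = 0.689.

X = 0.689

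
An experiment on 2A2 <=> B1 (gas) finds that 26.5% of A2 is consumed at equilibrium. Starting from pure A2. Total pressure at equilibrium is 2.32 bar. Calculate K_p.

K_p = 0.0917 bar^-1

Take 1 mol A2 as basis and let X be its fractional conversion, so ξ = 0.5X.
Moles: n_A2 = 1 − X; n_B1 = 0.5X.
n_T = Σnᵢ = 1 − 0.5X.
At X = 0.265: n_A2 = 0.735, n_B1 = 0.133, n_T = 0.867.
p_i = (n_i/n_T)·P. K_p = p_B1 / (p_A2^2) = 0.0917 bar^-1.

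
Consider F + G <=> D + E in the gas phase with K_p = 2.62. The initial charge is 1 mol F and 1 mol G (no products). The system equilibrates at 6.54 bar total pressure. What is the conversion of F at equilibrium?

Let X = conversion of F (basis 1 mol F); extent of reaction ξ = X.
Mole table: n_F = 1 − X; n_G = 1 − X; n_D = X; n_E = X.
Total moles n_T = 2 (Δν = 0, constant).
Mole fractions y_i = n_i/n_T; K_p = p_D p_E / (p_F p_G) with p_i = y_i·P.
Equating to 2.62 and solving on 0 < X < 1: X = 0.618.

X = 0.618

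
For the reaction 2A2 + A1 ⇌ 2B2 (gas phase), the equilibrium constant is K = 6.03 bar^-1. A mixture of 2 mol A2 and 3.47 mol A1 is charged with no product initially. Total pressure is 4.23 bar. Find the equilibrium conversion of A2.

X = 0.793

Basis: 2 mol A2 initially; let X = conversion of A2. Extent ξ = X.
Moles: n_A2 = 2 − 2X; n_A1 = 3.47 − X; n_B2 = 2X.
Summing: n_T = 5.47 − X.
y_i = n_i/n_T, p_i = y_i·P. K = p_B2^2 / (p_A2^2 p_A1).
Setting this equal to 6.03 bar^-1 and taking the physical root (0 < X < 1) gives X = 0.793.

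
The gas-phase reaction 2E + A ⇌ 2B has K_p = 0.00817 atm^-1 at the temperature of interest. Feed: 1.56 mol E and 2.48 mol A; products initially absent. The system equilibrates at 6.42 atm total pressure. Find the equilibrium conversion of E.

X = 0.151

Basis: 1.56 mol E initially; let X = conversion of E. Extent ξ = 0.78X.
At extent ξ: n_E = 1.56 − 1.56X; n_A = 2.48 − 0.78X; n_B = 1.56X.
Summing: n_T = 4.04 − 0.78X.
With p_i = (n_i/n_T)P, K_p = p_B^2 / (p_E^2 p_A).
Substituting and setting equal to 0.00817 atm^-1 gives a polynomial in X; the root in (0,1) is X = 0.151.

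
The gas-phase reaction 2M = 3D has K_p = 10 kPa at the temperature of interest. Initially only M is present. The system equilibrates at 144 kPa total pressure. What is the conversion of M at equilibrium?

X = 0.237

Take 1 mol M as basis and let X be its fractional conversion, so ξ = 0.5X.
At extent ξ: n_M = 1 − X; n_D = 1.5X.
Summing: n_T = 1 + 0.5X.
y_i = n_i/n_T, p_i = y_i·P. K_p = p_D^3 / (p_M^2).
This yields a degree-3 equation in X; solving on (0,1), X = 0.237.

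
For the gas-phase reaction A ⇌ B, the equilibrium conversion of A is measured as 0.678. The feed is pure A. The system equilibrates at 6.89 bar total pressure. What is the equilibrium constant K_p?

Take 1 mol A as basis and let X be its fractional conversion, so ξ = X.
Species balance: n_A = 1 − X; n_B = X.
Since Δν = 0, n_T = 1 throughout.
At X = 0.678: n_A = 0.322, n_B = 0.678, n_T = 1.
p_i = (n_i/n_T)·P. K_p = p_B / (p_A) = 2.11.

K_p = 2.11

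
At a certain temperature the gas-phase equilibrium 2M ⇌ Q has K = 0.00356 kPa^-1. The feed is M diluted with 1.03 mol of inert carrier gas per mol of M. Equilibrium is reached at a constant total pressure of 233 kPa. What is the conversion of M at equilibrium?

X = 0.364

Let X = conversion of M (basis 1 mol M); extent of reaction ξ = 0.5X.
Species balance: n_M = 1 − X; n_Q = 0.5X; n_I = 1.03 (inert).
Total moles n_T = 2.03 − 0.5X.
y_i = n_i/n_T, p_i = y_i·P. K = p_Q / (p_M^2).
This yields a degree-2 equation in X; solving on (0,1), X = 0.364.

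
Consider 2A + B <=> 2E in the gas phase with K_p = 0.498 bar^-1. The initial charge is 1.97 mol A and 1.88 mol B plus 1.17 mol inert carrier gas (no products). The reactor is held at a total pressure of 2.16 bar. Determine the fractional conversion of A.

Let X = conversion of A (basis 1.97 mol A); extent of reaction ξ = 0.985X.
At extent ξ: n_A = 1.97 − 1.97X; n_B = 1.88 − 0.985X; n_E = 1.97X; n_I = 1.17 (inert).
n_T = Σnᵢ = 5.02 − 0.985X.
y_i = n_i/n_T, p_i = y_i·P. K_p = p_E^2 / (p_A^2 p_B).
Setting this equal to 0.498 bar^-1 and taking the physical root (0 < X < 1) gives X = 0.372.

X = 0.372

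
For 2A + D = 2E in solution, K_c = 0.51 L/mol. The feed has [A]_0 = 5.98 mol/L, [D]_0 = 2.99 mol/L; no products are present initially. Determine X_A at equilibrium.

Let X = conversion of A; extent ξ = 5.98X/2 mol/L.
Concentrations: [A] = 5.98 − 5.98X; [D] = 2.99 − 2.99X; [E] = 5.98X.
K_c = [E]^2 / ([A]^2 [D]).
Setting equal to 0.51 and solving for X on (0,1) gives X = 0.473.

X = 0.473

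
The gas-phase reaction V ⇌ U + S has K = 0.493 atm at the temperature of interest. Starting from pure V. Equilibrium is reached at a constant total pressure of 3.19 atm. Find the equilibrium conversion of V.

Basis: 1 mol V initially; let X = conversion of V. Extent ξ = X.
At extent ξ: n_V = 1 − X; n_U = X; n_S = X.
n_T = Σnᵢ = 1 + X.
Mole fractions y_i = n_i/n_T; K = p_U p_S / (p_V) with p_i = y_i·P.
This yields a degree-2 equation in X; solving on (0,1), X = 0.366.

X = 0.366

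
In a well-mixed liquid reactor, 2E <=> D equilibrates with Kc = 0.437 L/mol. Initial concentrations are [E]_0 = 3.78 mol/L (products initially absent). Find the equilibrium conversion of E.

X = 0.581

Let X = conversion of E; extent ξ = 3.78X/2 mol/L.
Concentrations: [E] = 3.78 − 3.78X; [D] = 1.89X.
Kc = [D] / ([E]^2).
Solving Kc = 0.437 for X ∈ (0,1): X = 0.581.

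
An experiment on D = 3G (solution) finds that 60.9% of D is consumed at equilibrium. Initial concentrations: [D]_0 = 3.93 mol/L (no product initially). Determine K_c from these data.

Let X = conversion of D.
Concentrations: [D] = 3.93 − 3.93X; [G] = 11.8X.
At X = 0.609: [D] = 1.54, [G] = 7.18.
K_c = [G]^3 / ([D]) = 241 (mol/L)^2.

K_c = 241 (mol/L)^2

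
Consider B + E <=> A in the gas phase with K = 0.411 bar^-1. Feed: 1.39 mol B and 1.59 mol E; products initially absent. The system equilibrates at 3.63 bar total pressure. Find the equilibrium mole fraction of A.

Basis: 1.39 mol B initially; let X = conversion of B. Extent ξ = 1.39X.
At extent ξ: n_B = 1.39 − 1.39X; n_E = 1.59 − 1.39X; n_A = 1.39X.
Total moles n_T = 2.98 − 1.39X.
Mole fractions y_i = n_i/n_T; K = p_A / (p_B p_E) with p_i = y_i·P.
This yields a degree-2 equation in X; solving on (0,1), X = 0.391.
Then n_A = 0.543, n_T = 2.44, so y_A = 0.223.

y_A = 0.223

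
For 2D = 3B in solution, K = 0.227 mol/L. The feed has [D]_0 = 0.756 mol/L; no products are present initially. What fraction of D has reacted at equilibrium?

Let X = conversion of D; extent ξ = 0.756X/2 mol/L.
Concentrations: [D] = 0.756 − 0.756X; [B] = 1.13X.
K = [B]^3 / ([D]^2).
Setting equal to 0.227 and solving for X on (0,1) gives X = 0.339.

X = 0.339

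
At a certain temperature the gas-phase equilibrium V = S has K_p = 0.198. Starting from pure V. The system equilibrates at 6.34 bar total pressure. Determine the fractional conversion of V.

X = 0.165

Take 1 mol V as basis and let X be its fractional conversion, so ξ = X.
Species balance: n_V = 1 − X; n_S = X.
n_T stays at 1 (no change in mole number).
With p_i = (n_i/n_T)P, K_p = p_S / (p_V).
Setting this equal to 0.198 and taking the physical root (0 < X < 1) gives X = 0.165.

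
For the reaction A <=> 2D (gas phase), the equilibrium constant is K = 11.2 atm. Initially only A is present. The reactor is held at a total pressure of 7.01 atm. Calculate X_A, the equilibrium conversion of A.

X = 0.534

Take 1 mol A as basis and let X be its fractional conversion, so ξ = X.
Mole table: n_A = 1 − X; n_D = 2X.
Total moles n_T = 1 + X.
y_i = n_i/n_T, p_i = y_i·P. K = p_D^2 / (p_A).
This yields a degree-2 equation in X; solving on (0,1), X = 0.534.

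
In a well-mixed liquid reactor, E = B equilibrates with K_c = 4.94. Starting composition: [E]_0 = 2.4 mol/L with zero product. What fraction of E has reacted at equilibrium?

Let X = conversion of E; extent ξ = 2.4·X mol/L.
Concentrations: [E] = 2.4 − 2.4X; [B] = 2.4X.
K_c = [B] / ([E]).
Setting equal to 4.94 and solving for X on (0,1) gives X = 0.832.

X = 0.832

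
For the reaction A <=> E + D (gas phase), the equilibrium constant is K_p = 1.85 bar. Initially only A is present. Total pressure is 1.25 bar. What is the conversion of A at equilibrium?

Take 1 mol A as basis and let X be its fractional conversion, so ξ = X.
Species balance: n_A = 1 − X; n_E = X; n_D = X.
Summing: n_T = 1 + X.
y_i = n_i/n_T, p_i = y_i·P. K_p = p_E p_D / (p_A).
Substituting and setting equal to 1.85 bar gives a polynomial in X; the root in (0,1) is X = 0.773.

X = 0.773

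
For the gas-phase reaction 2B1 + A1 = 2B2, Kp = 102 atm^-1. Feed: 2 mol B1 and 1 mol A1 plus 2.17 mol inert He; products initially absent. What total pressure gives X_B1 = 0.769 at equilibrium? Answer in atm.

P = 2.07 atm

Basis: 2 mol B1 initially; let X = conversion of B1. Extent ξ = X.
Species balance: n_B1 = 2 − 2X; n_A1 = 1 − X; n_B2 = 2X; n_I = 2.17 (inert).
n_T = Σnᵢ = 5.17 − X.
Kp = p_B2^2 / (p_B1^2 p_A1) with p_i = (n_i/n_T)·P.
At X = 0.769: the mole-fraction product g(X) = Π y_i^ν_i = 211.1. Since Kp = g(X)·P^{-1}, P = (g/Kp)^(1/1) = (211.1/102)^(1/1) = 2.07 atm.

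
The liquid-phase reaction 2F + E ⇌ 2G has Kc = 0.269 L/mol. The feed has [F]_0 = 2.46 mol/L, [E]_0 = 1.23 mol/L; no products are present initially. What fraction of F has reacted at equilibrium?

Let X = conversion of F; extent ξ = 2.46X/2 mol/L.
Concentrations: [F] = 2.46 − 2.46X; [E] = 1.23 − 1.23X; [G] = 2.46X.
Kc = [G]^2 / ([F]^2 [E]).
Setting equal to 0.269 and solving for X on (0,1) gives X = 0.321.

X = 0.321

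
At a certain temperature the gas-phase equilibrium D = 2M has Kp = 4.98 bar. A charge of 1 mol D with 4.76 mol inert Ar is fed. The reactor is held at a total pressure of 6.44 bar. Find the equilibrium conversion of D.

X = 0.655

Take 1 mol D as basis and let X be its fractional conversion, so ξ = X.
Mole table: n_D = 1 − X; n_M = 2X; n_I = 4.76 (inert).
Summing: n_T = 5.76 + X.
Mole fractions y_i = n_i/n_T; Kp = p_M^2 / (p_D) with p_i = y_i·P.
Substituting and setting equal to 4.98 bar gives a polynomial in X; the root in (0,1) is X = 0.655.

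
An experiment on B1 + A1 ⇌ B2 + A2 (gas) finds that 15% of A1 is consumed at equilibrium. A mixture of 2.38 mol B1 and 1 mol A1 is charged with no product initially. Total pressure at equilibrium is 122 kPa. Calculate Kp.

Basis: 1 mol A1 initially; let X = conversion of A1. Extent ξ = X.
At extent ξ: n_B1 = 2.38 − X; n_A1 = 1 − X; n_B2 = X; n_A2 = X.
n_T stays at 3.38 (no change in mole number).
At X = 0.15: n_B1 = 2.23, n_A1 = 0.85, n_B2 = 0.15, n_A2 = 0.15, n_T = 3.38.
p_i = (n_i/n_T)·P. Kp = p_B2 p_A2 / (p_B1 p_A1) = 0.0119.

Kp = 0.0119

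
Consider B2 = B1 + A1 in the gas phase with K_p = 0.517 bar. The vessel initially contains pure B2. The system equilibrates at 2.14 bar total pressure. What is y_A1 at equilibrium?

Take 1 mol B2 as basis and let X be its fractional conversion, so ξ = X.
At extent ξ: n_B2 = 1 − X; n_B1 = X; n_A1 = X.
Summing: n_T = 1 + X.
With p_i = (n_i/n_T)P, K_p = p_B1 p_A1 / (p_B2).
Setting this equal to 0.517 bar and taking the physical root (0 < X < 1) gives X = 0.441.
Then n_A1 = 0.441, n_T = 1.44, so y_A1 = 0.306.

y_A1 = 0.306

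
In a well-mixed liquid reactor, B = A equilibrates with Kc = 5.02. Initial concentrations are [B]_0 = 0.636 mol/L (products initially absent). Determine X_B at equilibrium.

Let X = conversion of B; extent ξ = 0.636·X mol/L.
Concentrations: [B] = 0.636 − 0.636X; [A] = 0.636X.
Kc = [A] / ([B]).
This equals 5.02 at X = 0.834 (the root in 0 < X < 1).

X = 0.834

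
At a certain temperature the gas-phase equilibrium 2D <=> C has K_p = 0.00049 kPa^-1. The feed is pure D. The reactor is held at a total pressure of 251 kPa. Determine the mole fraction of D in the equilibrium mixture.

Let X = conversion of D (basis 1 mol D); extent of reaction ξ = 0.5X.
Species balance: n_D = 1 − X; n_C = 0.5X.
Total moles n_T = 1 − 0.5X.
Mole fractions y_i = n_i/n_T; K_p = p_C / (p_D^2) with p_i = y_i·P.
This yields a degree-2 equation in X; solving on (0,1), X = 0.181.
Then n_D = 0.819, n_T = 0.909, so y_D = 0.900.

y_D = 0.900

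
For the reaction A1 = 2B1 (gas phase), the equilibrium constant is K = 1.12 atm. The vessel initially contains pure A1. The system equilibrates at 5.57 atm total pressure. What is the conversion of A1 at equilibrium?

X = 0.219

Take 1 mol A1 as basis and let X be its fractional conversion, so ξ = X.
Mole table: n_A1 = 1 − X; n_B1 = 2X.
n_T = Σnᵢ = 1 + X.
y_i = n_i/n_T, p_i = y_i·P. K = p_B1^2 / (p_A1).
Equating to 1.12 atm and solving on 0 < X < 1: X = 0.219.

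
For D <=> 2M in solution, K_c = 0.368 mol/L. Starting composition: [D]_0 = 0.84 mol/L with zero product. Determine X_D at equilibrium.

Let X = conversion of D; extent ξ = 0.84·X mol/L.
Concentrations: [D] = 0.84 − 0.84X; [M] = 1.68X.
K_c = [M]^2 / ([D]).
Equating to 0.368 mol/L: the physical root is X = 0.281.

X = 0.281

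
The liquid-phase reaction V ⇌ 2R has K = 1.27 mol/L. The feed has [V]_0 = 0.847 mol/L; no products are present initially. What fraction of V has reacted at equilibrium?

Let X = conversion of V; extent ξ = 0.847·X mol/L.
Concentrations: [V] = 0.847 − 0.847X; [R] = 1.69X.
K = [R]^2 / ([V]).
Solving K = 1.27 for X ∈ (0,1): X = 0.453.

X = 0.453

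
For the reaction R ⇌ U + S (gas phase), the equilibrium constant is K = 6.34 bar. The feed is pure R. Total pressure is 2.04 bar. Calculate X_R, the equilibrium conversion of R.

X = 0.870

Let X = conversion of R (basis 1 mol R); extent of reaction ξ = X.
Moles: n_R = 1 − X; n_U = X; n_S = X.
Summing: n_T = 1 + X.
Mole fractions y_i = n_i/n_T; K = p_U p_S / (p_R) with p_i = y_i·P.
Substituting and setting equal to 6.34 bar gives a polynomial in X; the root in (0,1) is X = 0.870.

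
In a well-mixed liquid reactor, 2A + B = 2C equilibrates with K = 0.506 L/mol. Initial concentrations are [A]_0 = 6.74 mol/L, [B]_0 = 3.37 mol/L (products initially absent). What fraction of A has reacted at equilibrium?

X = 0.484

Let X = conversion of A; extent ξ = 6.74X/2 mol/L.
Concentrations: [A] = 6.74 − 6.74X; [B] = 3.37 − 3.37X; [C] = 6.74X.
K = [C]^2 / ([A]^2 [B]).
Equating to 0.506 L/mol: the physical root is X = 0.484.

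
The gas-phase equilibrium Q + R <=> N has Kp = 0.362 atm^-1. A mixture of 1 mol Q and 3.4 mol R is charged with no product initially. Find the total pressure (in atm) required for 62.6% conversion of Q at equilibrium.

Take 1 mol Q as basis and let X be its fractional conversion, so ξ = X.
At extent ξ: n_Q = 1 − X; n_R = 3.4 − X; n_N = X.
Summing: n_T = 4.4 − X.
Kp = p_N / (p_Q p_R) with p_i = (n_i/n_T)·P.
At X = 0.626: the mole-fraction product g(X) = Π y_i^ν_i = 2.277. Since Kp = g(X)·P^{-1}, P = (g/Kp)^(1/1) = (2.277/0.362)^(1/1) = 6.29 atm.

P = 6.29 atm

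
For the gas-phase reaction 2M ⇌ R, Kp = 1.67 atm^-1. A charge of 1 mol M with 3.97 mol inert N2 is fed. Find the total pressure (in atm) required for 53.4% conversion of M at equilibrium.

P = 3.46 atm

Basis: 1 mol M initially; let X = conversion of M. Extent ξ = 0.5X.
Mole table: n_M = 1 − X; n_R = 0.5X; n_I = 3.97 (inert).
Total moles n_T = 4.97 − 0.5X.
Kp = p_R / (p_M^2) with p_i = (n_i/n_T)·P.
At X = 0.534: the mole-fraction product g(X) = Π y_i^ν_i = 5.782. Since Kp = g(X)·P^{-1}, P = (g/Kp)^(1/1) = (5.782/1.67)^(1/1) = 3.46 atm.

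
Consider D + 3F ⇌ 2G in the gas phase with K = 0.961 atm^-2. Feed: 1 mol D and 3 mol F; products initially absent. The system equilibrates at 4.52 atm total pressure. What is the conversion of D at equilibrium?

Basis: 1 mol D initially; let X = conversion of D. Extent ξ = X.
Moles: n_D = 1 − X; n_F = 3 − 3X; n_G = 2X.
Summing: n_T = 4 − 2X.
y_i = n_i/n_T, p_i = y_i·P. K = p_G^2 / (p_D p_F^3).
This yields a degree-4 equation in X; solving on (0,1), X = 0.615.

X = 0.615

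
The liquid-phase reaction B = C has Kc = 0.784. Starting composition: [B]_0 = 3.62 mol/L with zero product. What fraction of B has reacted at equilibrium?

Let X = conversion of B; extent ξ = 3.62·X mol/L.
Concentrations: [B] = 3.62 − 3.62X; [C] = 3.62X.
Kc = [C] / ([B]).
Equating to 0.784: the physical root is X = 0.439.

X = 0.439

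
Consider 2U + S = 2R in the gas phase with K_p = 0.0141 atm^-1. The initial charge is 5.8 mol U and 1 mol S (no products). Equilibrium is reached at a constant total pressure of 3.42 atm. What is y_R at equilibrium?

y_R = 0.062

Let X = conversion of S (basis 1 mol S); extent of reaction ξ = X.
At extent ξ: n_U = 5.8 − 2X; n_S = 1 − X; n_R = 2X.
n_T = Σnᵢ = 6.8 − X.
Mole fractions y_i = n_i/n_T; K_p = p_R^2 / (p_U^2 p_S) with p_i = y_i·P.
Substituting and setting equal to 0.0141 atm^-1 gives a polynomial in X; the root in (0,1) is X = 0.205.
Then n_R = 0.411, n_T = 6.59, so y_R = 0.062.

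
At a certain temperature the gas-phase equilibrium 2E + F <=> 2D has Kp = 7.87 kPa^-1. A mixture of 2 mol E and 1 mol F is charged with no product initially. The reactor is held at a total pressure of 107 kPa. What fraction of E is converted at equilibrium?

X = 0.875

Take 2 mol E as basis and let X be its fractional conversion, so ξ = X.
Mole table: n_E = 2 − 2X; n_F = 1 − X; n_D = 2X.
Summing: n_T = 3 − X.
y_i = n_i/n_T, p_i = y_i·P. Kp = p_D^2 / (p_E^2 p_F).
Equating to 7.87 kPa^-1 and solving on 0 < X < 1: X = 0.875.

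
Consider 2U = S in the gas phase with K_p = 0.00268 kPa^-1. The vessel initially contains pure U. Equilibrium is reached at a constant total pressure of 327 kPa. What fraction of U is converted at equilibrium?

Take 1 mol U as basis and let X be its fractional conversion, so ξ = 0.5X.
Species balance: n_U = 1 − X; n_S = 0.5X.
Total moles n_T = 1 − 0.5X.
y_i = n_i/n_T, p_i = y_i·P. K_p = p_S / (p_U^2).
Substituting and setting equal to 0.00268 kPa^-1 gives a polynomial in X; the root in (0,1) is X = 0.529.

X = 0.529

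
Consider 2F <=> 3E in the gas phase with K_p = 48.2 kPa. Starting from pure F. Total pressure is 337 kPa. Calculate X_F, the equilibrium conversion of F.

X = 0.290

Take 1 mol F as basis and let X be its fractional conversion, so ξ = 0.5X.
Mole table: n_F = 1 − X; n_E = 1.5X.
n_T = Σnᵢ = 1 + 0.5X.
Mole fractions y_i = n_i/n_T; K_p = p_E^3 / (p_F^2) with p_i = y_i·P.
This yields a degree-3 equation in X; solving on (0,1), X = 0.290.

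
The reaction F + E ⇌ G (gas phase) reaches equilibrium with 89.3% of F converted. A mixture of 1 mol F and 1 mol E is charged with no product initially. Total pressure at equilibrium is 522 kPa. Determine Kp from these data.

Basis: 1 mol F initially; let X = conversion of F. Extent ξ = X.
Moles: n_F = 1 − X; n_E = 1 − X; n_G = X.
Summing: n_T = 2 − X.
At X = 0.893: n_F = 0.107, n_E = 0.107, n_G = 0.893, n_T = 1.11.
p_i = (n_i/n_T)·P. Kp = p_G / (p_F p_E) = 0.165 kPa^-1.

Kp = 0.165 kPa^-1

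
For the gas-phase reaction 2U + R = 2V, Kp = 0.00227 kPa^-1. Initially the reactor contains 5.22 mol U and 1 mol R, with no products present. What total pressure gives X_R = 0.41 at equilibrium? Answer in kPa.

P = 151 kPa

Take 1 mol R as basis and let X be its fractional conversion, so ξ = X.
At extent ξ: n_U = 5.22 − 2X; n_R = 1 − X; n_V = 2X.
Summing: n_T = 6.22 − X.
Kp = p_V^2 / (p_U^2 p_R) with p_i = (n_i/n_T)·P.
At X = 0.41: the mole-fraction product g(X) = Π y_i^ν_i = 0.342. Since Kp = g(X)·P^{-1}, P = (g/Kp)^(1/1) = (0.342/0.00227)^(1/1) = 151 kPa.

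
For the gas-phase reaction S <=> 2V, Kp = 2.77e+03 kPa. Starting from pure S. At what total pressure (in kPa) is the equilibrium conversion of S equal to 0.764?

Take 1 mol S as basis and let X be its fractional conversion, so ξ = X.
Moles: n_S = 1 − X; n_V = 2X.
n_T = Σnᵢ = 1 + X.
Kp = p_V^2 / (p_S) with p_i = (n_i/n_T)·P.
At X = 0.764: the mole-fraction product g(X) = Π y_i^ν_i = 5.608. Since Kp = g(X)·P^{1}, P = (Kp/g)^(1/1) = (2.77e+03/5.608)^(1/1) = 494 kPa.

P = 494 kPa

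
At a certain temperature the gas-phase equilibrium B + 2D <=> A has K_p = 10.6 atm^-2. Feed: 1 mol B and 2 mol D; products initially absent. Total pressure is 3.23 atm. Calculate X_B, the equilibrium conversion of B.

X = 0.852

Take 1 mol B as basis and let X be its fractional conversion, so ξ = X.
Species balance: n_B = 1 − X; n_D = 2 − 2X; n_A = X.
n_T = Σnᵢ = 3 − 2X.
Mole fractions y_i = n_i/n_T; K_p = p_A / (p_B p_D^2) with p_i = y_i·P.
Setting this equal to 10.6 atm^-2 and taking the physical root (0 < X < 1) gives X = 0.852.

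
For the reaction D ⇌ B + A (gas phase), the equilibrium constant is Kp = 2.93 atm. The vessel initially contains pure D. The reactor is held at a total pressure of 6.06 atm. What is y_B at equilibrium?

Basis: 1 mol D initially; let X = conversion of D. Extent ξ = X.
At extent ξ: n_D = 1 − X; n_B = X; n_A = X.
n_T = Σnᵢ = 1 + X.
With p_i = (n_i/n_T)P, Kp = p_B p_A / (p_D).
Equating to 2.93 atm and solving on 0 < X < 1: X = 0.571.
Then n_B = 0.571, n_T = 1.57, so y_B = 0.363.

y_B = 0.363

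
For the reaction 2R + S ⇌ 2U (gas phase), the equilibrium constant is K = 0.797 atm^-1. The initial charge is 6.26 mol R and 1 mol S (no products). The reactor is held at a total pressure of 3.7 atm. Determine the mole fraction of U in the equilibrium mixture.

y_U = 0.236

Basis: 1 mol S initially; let X = conversion of S. Extent ξ = X.
Moles: n_R = 6.26 − 2X; n_S = 1 − X; n_U = 2X.
Total moles n_T = 7.26 − X.
With p_i = (n_i/n_T)P, K = p_U^2 / (p_R^2 p_S).
This yields a degree-3 equation in X; solving on (0,1), X = 0.768.
Then n_U = 1.54, n_T = 6.49, so y_U = 0.236.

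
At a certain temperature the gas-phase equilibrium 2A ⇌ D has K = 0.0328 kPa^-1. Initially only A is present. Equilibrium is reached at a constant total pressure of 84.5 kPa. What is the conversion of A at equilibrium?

Basis: 1 mol A initially; let X = conversion of A. Extent ξ = 0.5X.
Mole table: n_A = 1 − X; n_D = 0.5X.
Total moles n_T = 1 − 0.5X.
Mole fractions y_i = n_i/n_T; K = p_D / (p_A^2) with p_i = y_i·P.
Setting this equal to 0.0328 kPa^-1 and taking the physical root (0 < X < 1) gives X = 0.712.

X = 0.712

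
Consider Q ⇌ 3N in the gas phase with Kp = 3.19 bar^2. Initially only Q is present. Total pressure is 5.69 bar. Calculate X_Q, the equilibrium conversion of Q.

Basis: 1 mol Q initially; let X = conversion of Q. Extent ξ = X.
Mole table: n_Q = 1 − X; n_N = 3X.
n_T = Σnᵢ = 1 + 2X.
Mole fractions y_i = n_i/n_T; Kp = p_N^3 / (p_Q) with p_i = y_i·P.
Setting this equal to 3.19 bar^2 and taking the physical root (0 < X < 1) gives X = 0.177.

X = 0.177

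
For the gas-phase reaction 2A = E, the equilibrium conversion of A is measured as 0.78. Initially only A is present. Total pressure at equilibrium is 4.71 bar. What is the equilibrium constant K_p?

Let X = conversion of A (basis 1 mol A); extent of reaction ξ = 0.5X.
Mole table: n_A = 1 − X; n_E = 0.5X.
Summing: n_T = 1 − 0.5X.
At X = 0.78: n_A = 0.22, n_E = 0.39, n_T = 0.61.
p_i = (n_i/n_T)·P. K_p = p_E / (p_A^2) = 1.04 bar^-1.

K_p = 1.04 bar^-1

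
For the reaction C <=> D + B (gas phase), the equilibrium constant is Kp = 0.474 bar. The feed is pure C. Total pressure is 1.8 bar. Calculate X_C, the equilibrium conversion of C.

Basis: 1 mol C initially; let X = conversion of C. Extent ξ = X.
Species balance: n_C = 1 − X; n_D = X; n_B = X.
n_T = Σnᵢ = 1 + X.
With p_i = (n_i/n_T)P, Kp = p_D p_B / (p_C).
Substituting and setting equal to 0.474 bar gives a polynomial in X; the root in (0,1) is X = 0.457.

X = 0.457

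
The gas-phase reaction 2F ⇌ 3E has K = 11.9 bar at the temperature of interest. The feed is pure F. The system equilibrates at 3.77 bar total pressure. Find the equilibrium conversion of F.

X = 0.589

Let X = conversion of F (basis 1 mol F); extent of reaction ξ = 0.5X.
At extent ξ: n_F = 1 − X; n_E = 1.5X.
Total moles n_T = 1 + 0.5X.
Mole fractions y_i = n_i/n_T; K = p_E^3 / (p_F^2) with p_i = y_i·P.
This yields a degree-3 equation in X; solving on (0,1), X = 0.589.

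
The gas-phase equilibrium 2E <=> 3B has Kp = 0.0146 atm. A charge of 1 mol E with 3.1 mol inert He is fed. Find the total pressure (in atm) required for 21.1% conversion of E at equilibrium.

P = 1.21 atm

Take 1 mol E as basis and let X be its fractional conversion, so ξ = 0.5X.
At extent ξ: n_E = 1 − X; n_B = 1.5X; n_I = 3.1 (inert).
Summing: n_T = 4.1 + 0.5X.
Kp = p_B^3 / (p_E^2) with p_i = (n_i/n_T)·P.
At X = 0.211: the mole-fraction product g(X) = Π y_i^ν_i = 0.01211. Since Kp = g(X)·P^{1}, P = (Kp/g)^(1/1) = (0.0146/0.01211)^(1/1) = 1.21 atm.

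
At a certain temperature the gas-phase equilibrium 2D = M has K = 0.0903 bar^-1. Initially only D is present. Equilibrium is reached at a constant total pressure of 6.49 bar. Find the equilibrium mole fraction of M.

Let X = conversion of D (basis 1 mol D); extent of reaction ξ = 0.5X.
At extent ξ: n_D = 1 − X; n_M = 0.5X.
n_T = Σnᵢ = 1 − 0.5X.
With p_i = (n_i/n_T)P, K = p_M / (p_D^2).
Setting this equal to 0.0903 bar^-1 and taking the physical root (0 < X < 1) gives X = 0.453.
Then n_M = 0.227, n_T = 0.773, so y_M = 0.293.

y_M = 0.293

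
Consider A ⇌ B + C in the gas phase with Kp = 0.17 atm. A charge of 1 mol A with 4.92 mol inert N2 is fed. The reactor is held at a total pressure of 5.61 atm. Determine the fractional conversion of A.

X = 0.351

Let X = conversion of A (basis 1 mol A); extent of reaction ξ = X.
Moles: n_A = 1 − X; n_B = X; n_C = X; n_I = 4.92 (inert).
Total moles n_T = 5.92 + X.
With p_i = (n_i/n_T)P, Kp = p_B p_C / (p_A).
Equating to 0.17 atm and solving on 0 < X < 1: X = 0.351.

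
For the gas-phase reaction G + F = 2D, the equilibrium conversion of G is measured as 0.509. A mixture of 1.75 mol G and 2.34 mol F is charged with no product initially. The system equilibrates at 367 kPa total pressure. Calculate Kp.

Kp = 2.55

Basis: 1.75 mol G initially; let X = conversion of G. Extent ξ = 1.75X.
Species balance: n_G = 1.75 − 1.75X; n_F = 2.34 − 1.75X; n_D = 3.5X.
n_T stays at 4.09 (no change in mole number).
At X = 0.509: n_G = 0.859, n_F = 1.45, n_D = 1.78, n_T = 4.09.
p_i = (n_i/n_T)·P. Kp = p_D^2 / (p_G p_F) = 2.55.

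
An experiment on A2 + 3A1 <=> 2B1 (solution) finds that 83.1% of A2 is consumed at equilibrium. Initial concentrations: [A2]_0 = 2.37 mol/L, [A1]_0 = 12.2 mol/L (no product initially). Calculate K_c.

K_c = 0.156 (mol/L)^-2

Let X = conversion of A2.
Concentrations: [A2] = 2.37 − 2.37X; [A1] = 12.2 − 7.11X; [B1] = 4.74X.
At X = 0.831: [A2] = 0.401, [A1] = 6.29, [B1] = 3.94.
K_c = [B1]^2 / ([A2] [A1]^3) = 0.156 (mol/L)^-2.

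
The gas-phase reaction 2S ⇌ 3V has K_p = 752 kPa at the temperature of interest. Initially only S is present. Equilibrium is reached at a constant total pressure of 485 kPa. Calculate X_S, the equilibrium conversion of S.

Take 1 mol S as basis and let X be its fractional conversion, so ξ = 0.5X.
Species balance: n_S = 1 − X; n_V = 1.5X.
Total moles n_T = 1 + 0.5X.
y_i = n_i/n_T, p_i = y_i·P. K_p = p_V^3 / (p_S^2).
This yields a degree-3 equation in X; solving on (0,1), X = 0.514.

X = 0.514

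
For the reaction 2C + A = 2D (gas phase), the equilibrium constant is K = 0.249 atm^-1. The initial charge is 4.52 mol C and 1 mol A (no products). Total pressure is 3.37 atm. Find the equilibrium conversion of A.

Let X = conversion of A (basis 1 mol A); extent of reaction ξ = X.
At extent ξ: n_C = 4.52 − 2X; n_A = 1 − X; n_D = 2X.
Total moles n_T = 5.52 − X.
With p_i = (n_i/n_T)P, K = p_D^2 / (p_C^2 p_A).
This yields a degree-3 equation in X; solving on (0,1), X = 0.505.

X = 0.505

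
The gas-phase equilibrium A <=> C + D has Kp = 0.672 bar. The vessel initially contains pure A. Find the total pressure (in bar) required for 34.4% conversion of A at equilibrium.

Basis: 1 mol A initially; let X = conversion of A. Extent ξ = X.
Mole table: n_A = 1 − X; n_C = X; n_D = X.
n_T = Σnᵢ = 1 + X.
Kp = p_C p_D / (p_A) with p_i = (n_i/n_T)·P.
At X = 0.344: the mole-fraction product g(X) = Π y_i^ν_i = 0.1342. Since Kp = g(X)·P^{1}, P = (Kp/g)^(1/1) = (0.672/0.1342)^(1/1) = 5.01 bar.

P = 5.01 bar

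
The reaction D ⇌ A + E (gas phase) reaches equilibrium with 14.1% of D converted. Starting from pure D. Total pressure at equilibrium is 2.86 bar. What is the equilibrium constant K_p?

K_p = 0.058 bar

Let X = conversion of D (basis 1 mol D); extent of reaction ξ = X.
Mole table: n_D = 1 − X; n_A = X; n_E = X.
Total moles n_T = 1 + X.
At X = 0.141: n_D = 0.859, n_A = 0.141, n_E = 0.141, n_T = 1.14.
p_i = (n_i/n_T)·P. K_p = p_A p_E / (p_D) = 0.058 bar.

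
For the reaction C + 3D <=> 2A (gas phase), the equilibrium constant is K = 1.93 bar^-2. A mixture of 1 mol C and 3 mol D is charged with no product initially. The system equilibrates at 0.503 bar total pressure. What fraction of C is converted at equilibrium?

Basis: 1 mol C initially; let X = conversion of C. Extent ξ = X.
Species balance: n_C = 1 − X; n_D = 3 − 3X; n_A = 2X.
n_T = Σnᵢ = 4 − 2X.
Mole fractions y_i = n_i/n_T; K = p_A^2 / (p_C p_D^3) with p_i = y_i·P.
This yields a degree-4 equation in X; solving on (0,1), X = 0.276.

X = 0.276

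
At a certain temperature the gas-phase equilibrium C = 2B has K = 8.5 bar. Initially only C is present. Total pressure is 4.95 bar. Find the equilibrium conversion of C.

Take 1 mol C as basis and let X be its fractional conversion, so ξ = X.
Mole table: n_C = 1 − X; n_B = 2X.
Summing: n_T = 1 + X.
Mole fractions y_i = n_i/n_T; K = p_B^2 / (p_C) with p_i = y_i·P.
Setting this equal to 8.5 bar and taking the physical root (0 < X < 1) gives X = 0.548.

X = 0.548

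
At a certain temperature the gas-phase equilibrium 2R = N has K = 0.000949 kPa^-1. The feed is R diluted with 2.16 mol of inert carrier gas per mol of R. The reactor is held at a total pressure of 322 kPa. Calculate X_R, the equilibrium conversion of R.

X = 0.145

Take 1 mol R as basis and let X be its fractional conversion, so ξ = 0.5X.
Species balance: n_R = 1 − X; n_N = 0.5X; n_I = 2.16 (inert).
Total moles n_T = 3.16 − 0.5X.
With p_i = (n_i/n_T)P, K = p_N / (p_R^2).
This yields a degree-2 equation in X; solving on (0,1), X = 0.145.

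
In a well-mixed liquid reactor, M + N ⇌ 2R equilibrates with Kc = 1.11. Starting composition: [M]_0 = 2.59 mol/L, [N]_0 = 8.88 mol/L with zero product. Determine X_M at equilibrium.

X = 0.578

Let X = conversion of M; extent ξ = 2.59·X mol/L.
Concentrations: [M] = 2.59 − 2.59X; [N] = 8.88 − 2.59X; [R] = 5.18X.
Kc = [R]^2 / ([M] [N]).
This equals 1.11 at X = 0.578 (the root in 0 < X < 1).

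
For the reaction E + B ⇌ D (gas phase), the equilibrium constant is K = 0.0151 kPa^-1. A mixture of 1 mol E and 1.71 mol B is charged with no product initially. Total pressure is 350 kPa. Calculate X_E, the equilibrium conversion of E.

X = 0.724

Basis: 1 mol E initially; let X = conversion of E. Extent ξ = X.
Species balance: n_E = 1 − X; n_B = 1.71 − X; n_D = X.
Total moles n_T = 2.71 − X.
Mole fractions y_i = n_i/n_T; K = p_D / (p_E p_B) with p_i = y_i·P.
This yields a degree-2 equation in X; solving on (0,1), X = 0.724.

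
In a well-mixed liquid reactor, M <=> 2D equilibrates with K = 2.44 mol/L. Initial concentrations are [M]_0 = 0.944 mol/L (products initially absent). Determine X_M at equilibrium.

Let X = conversion of M; extent ξ = 0.944·X mol/L.
Concentrations: [M] = 0.944 − 0.944X; [D] = 1.89X.
K = [D]^2 / ([M]).
Equating to 2.44 mol/L: the physical root is X = 0.543.

X = 0.543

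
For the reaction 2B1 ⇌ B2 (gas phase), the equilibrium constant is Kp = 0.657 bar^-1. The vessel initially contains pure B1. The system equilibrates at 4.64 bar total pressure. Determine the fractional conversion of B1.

X = 0.725

Let X = conversion of B1 (basis 1 mol B1); extent of reaction ξ = 0.5X.
Moles: n_B1 = 1 − X; n_B2 = 0.5X.
Total moles n_T = 1 − 0.5X.
y_i = n_i/n_T, p_i = y_i·P. Kp = p_B2 / (p_B1^2).
Equating to 0.657 bar^-1 and solving on 0 < X < 1: X = 0.725.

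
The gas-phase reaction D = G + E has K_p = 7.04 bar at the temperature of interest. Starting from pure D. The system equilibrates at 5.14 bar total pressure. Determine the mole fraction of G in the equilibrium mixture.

Take 1 mol D as basis and let X be its fractional conversion, so ξ = X.
Mole table: n_D = 1 − X; n_G = X; n_E = X.
Total moles n_T = 1 + X.
Mole fractions y_i = n_i/n_T; K_p = p_G p_E / (p_D) with p_i = y_i·P.
This yields a degree-2 equation in X; solving on (0,1), X = 0.760.
Then n_G = 0.76, n_T = 1.76, so y_G = 0.432.

y_G = 0.432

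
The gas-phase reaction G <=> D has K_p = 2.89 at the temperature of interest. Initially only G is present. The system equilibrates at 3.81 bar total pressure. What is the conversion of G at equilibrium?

Let X = conversion of G (basis 1 mol G); extent of reaction ξ = X.
Mole table: n_G = 1 − X; n_D = X.
Since Δν = 0, n_T = 1 throughout.
Mole fractions y_i = n_i/n_T; K_p = p_D / (p_G) with p_i = y_i·P.
Substituting and setting equal to 2.89 gives a polynomial in X; the root in (0,1) is X = 0.743.

X = 0.743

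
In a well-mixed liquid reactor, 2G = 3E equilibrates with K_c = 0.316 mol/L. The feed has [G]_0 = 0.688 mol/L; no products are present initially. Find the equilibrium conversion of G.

X = 0.376

Let X = conversion of G; extent ξ = 0.688X/2 mol/L.
Concentrations: [G] = 0.688 − 0.688X; [E] = 1.03X.
K_c = [E]^3 / ([G]^2).
Equating to 0.316 mol/L: the physical root is X = 0.376.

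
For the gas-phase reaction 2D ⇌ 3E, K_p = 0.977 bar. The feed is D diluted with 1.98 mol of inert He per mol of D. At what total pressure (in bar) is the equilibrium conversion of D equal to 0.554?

Let X = conversion of D (basis 1 mol D); extent of reaction ξ = 0.5X.
Moles: n_D = 1 − X; n_E = 1.5X; n_I = 1.98 (inert).
Summing: n_T = 2.98 + 0.5X.
K_p = p_E^3 / (p_D^2) with p_i = (n_i/n_T)·P.
At X = 0.554: the mole-fraction product g(X) = Π y_i^ν_i = 0.8858. Since K_p = g(X)·P^{1}, P = (K_p/g)^(1/1) = (0.977/0.8858)^(1/1) = 1.1 bar.

P = 1.1 bar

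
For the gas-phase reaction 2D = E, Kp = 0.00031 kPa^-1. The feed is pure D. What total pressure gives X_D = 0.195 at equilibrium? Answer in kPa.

P = 438 kPa

Let X = conversion of D (basis 1 mol D); extent of reaction ξ = 0.5X.
At extent ξ: n_D = 1 − X; n_E = 0.5X.
n_T = Σnᵢ = 1 − 0.5X.
Kp = p_E / (p_D^2) with p_i = (n_i/n_T)·P.
At X = 0.195: the mole-fraction product g(X) = Π y_i^ν_i = 0.1358. Since Kp = g(X)·P^{-1}, P = (g/Kp)^(1/1) = (0.1358/0.00031)^(1/1) = 438 kPa.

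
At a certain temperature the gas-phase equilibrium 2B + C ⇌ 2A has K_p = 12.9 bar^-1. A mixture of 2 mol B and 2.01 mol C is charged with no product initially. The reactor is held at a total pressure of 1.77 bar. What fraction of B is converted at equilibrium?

X = 0.748

Take 2 mol B as basis and let X be its fractional conversion, so ξ = X.
At extent ξ: n_B = 2 − 2X; n_C = 2.01 − X; n_A = 2X.
Total moles n_T = 4.01 − X.
Mole fractions y_i = n_i/n_T; K_p = p_A^2 / (p_B^2 p_C) with p_i = y_i·P.
Setting this equal to 12.9 bar^-1 and taking the physical root (0 < X < 1) gives X = 0.748.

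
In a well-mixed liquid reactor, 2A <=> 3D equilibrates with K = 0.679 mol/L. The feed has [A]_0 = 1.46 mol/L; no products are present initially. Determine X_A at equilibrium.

Let X = conversion of A; extent ξ = 1.46X/2 mol/L.
Concentrations: [A] = 1.46 − 1.46X; [D] = 2.19X.
K = [D]^3 / ([A]^2).
Equating to 0.679 mol/L: the physical root is X = 0.377.

X = 0.377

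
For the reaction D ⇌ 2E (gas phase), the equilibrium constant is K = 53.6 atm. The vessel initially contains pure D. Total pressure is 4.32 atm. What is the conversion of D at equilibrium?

X = 0.870

Take 1 mol D as basis and let X be its fractional conversion, so ξ = X.
Moles: n_D = 1 − X; n_E = 2X.
Total moles n_T = 1 + X.
Mole fractions y_i = n_i/n_T; K = p_E^2 / (p_D) with p_i = y_i·P.
Setting this equal to 53.6 atm and taking the physical root (0 < X < 1) gives X = 0.870.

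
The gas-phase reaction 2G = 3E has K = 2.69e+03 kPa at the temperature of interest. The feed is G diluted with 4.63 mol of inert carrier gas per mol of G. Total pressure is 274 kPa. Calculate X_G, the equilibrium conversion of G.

X = 0.822

Let X = conversion of G (basis 1 mol G); extent of reaction ξ = 0.5X.
At extent ξ: n_G = 1 − X; n_E = 1.5X; n_I = 4.63 (inert).
Total moles n_T = 5.63 + 0.5X.
With p_i = (n_i/n_T)P, K = p_E^3 / (p_G^2).
Substituting and setting equal to 2.69e+03 kPa gives a polynomial in X; the root in (0,1) is X = 0.822.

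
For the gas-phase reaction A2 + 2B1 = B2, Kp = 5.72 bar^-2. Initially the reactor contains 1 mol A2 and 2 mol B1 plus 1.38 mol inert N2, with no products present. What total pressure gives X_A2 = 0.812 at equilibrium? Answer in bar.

P = 6.37 bar

Basis: 1 mol A2 initially; let X = conversion of A2. Extent ξ = X.
At extent ξ: n_A2 = 1 − X; n_B1 = 2 − 2X; n_B2 = X; n_I = 1.38 (inert).
n_T = Σnᵢ = 4.38 − 2X.
Kp = p_B2 / (p_A2 p_B1^2) with p_i = (n_i/n_T)·P.
At X = 0.812: the mole-fraction product g(X) = Π y_i^ν_i = 232. Since Kp = g(X)·P^{-2}, P = (g/Kp)^(1/2) = (232/5.72)^(1/2) = 6.37 bar.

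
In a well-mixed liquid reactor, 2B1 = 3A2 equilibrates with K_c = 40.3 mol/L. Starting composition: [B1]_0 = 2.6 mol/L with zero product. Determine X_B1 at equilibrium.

X = 0.717

Let X = conversion of B1; extent ξ = 2.6X/2 mol/L.
Concentrations: [B1] = 2.6 − 2.6X; [A2] = 3.9X.
K_c = [A2]^3 / ([B1]^2).
Equating to 40.3 mol/L: the physical root is X = 0.717.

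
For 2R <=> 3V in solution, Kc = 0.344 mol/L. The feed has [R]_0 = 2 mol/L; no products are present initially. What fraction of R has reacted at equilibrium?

Let X = conversion of R; extent ξ = 2X/2 mol/L.
Concentrations: [R] = 2 − 2X; [V] = 3X.
Kc = [V]^3 / ([R]^2).
Solving Kc = 0.344 for X ∈ (0,1): X = 0.294.

X = 0.294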